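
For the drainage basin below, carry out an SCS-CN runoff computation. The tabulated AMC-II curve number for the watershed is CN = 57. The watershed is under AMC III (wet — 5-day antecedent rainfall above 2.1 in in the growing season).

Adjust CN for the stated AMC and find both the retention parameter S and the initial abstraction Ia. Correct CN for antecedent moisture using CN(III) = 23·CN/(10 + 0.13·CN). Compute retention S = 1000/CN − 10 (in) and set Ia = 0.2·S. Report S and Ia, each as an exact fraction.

Adjust CN=57 to AMC III: 23·57/(10 + 0.13·57) → 1311 ÷ (1741/100) = 131100/1741 ≈ 75.302
Max retention: S = 1000/(131100/1741) − 10 = 4300/1311 in (≈ 3.280 in)
Ia = 0.2·(4300/1311) = 860/1311 in ≈ 0.656 in

S = 4300/1311 in ≈ 3.280 in; Ia = 860/1311 in ≈ 0.656 in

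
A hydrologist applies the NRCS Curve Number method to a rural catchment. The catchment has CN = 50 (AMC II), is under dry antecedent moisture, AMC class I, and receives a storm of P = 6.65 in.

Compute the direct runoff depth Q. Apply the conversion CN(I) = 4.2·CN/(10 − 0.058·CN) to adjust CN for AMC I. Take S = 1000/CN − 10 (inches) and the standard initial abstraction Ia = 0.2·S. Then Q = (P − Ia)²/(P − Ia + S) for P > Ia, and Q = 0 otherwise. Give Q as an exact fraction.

Dry (AMC I): CN(I) = 4.2·50/(10 − 0.058·50) = 210/(71/10) = 2100/71 ≈ 29.577
S = 1000/(2100/71) − 10 = 500/21 in ≈ 23.810 in
Ia = 0.2S: 0.2·23.810 = 4.762 in (exactly 100/21)
P − Ia = 6.650 − 4.762 = 793/420 ≈ 1.888 in (> 0, runoff occurs)
Q: (793/420)² ÷ (10793/420) = 628849/4533060 in (≈ 0.139 in)

Q = 628849/4533060 in ≈ 0.139 in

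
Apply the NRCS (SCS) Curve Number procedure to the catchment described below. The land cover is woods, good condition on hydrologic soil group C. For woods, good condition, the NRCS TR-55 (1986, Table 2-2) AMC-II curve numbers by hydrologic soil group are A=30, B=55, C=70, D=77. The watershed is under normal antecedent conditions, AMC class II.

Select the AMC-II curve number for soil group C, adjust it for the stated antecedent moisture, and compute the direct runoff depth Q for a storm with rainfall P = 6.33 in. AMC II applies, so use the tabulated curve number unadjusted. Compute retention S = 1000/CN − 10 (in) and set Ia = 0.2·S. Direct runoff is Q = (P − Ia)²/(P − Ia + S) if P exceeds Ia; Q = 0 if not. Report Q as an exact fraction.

NRCS table: woods, good condition, soil group C → CN(II) = 70
Average conditions: CN = 70 (no AMC adjustment).
Retention S: 1000/CN − 10 with CN=70.000 → S = 30/7 ≈ 4.286 in
Initial abstraction Ia = S/5 = (30/7)/5 = 6/7 ≈ 0.857 in
Excess rainfall: 6.330 − 0.857 = 5.473 in; P > Ia so Q > 0
Q = (3831/700)²/((3831/700) + 30/7) = (14676561/490000)/(6831/700) = 1630729/531300 in ≈ 3.069 in

Q = 1630729/531300 in ≈ 3.069 in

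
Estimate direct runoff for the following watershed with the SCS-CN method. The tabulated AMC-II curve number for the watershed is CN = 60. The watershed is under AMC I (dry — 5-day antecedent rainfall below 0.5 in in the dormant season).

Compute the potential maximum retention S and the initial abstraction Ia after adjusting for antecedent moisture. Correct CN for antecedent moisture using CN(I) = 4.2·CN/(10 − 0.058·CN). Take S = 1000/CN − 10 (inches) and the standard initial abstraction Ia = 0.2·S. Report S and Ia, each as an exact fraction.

S = 1000/63 in ≈ 15.873 in; Ia = 200/63 in ≈ 3.175 in

Adjust CN=60 to AMC I: 4.2·60/(10 − 0.058·60) → 252 ÷ (163/25) = 6300/163 ≈ 38.650
Retention S: 1000/CN − 10 with CN=38.650 → S = 1000/63 ≈ 15.873 in
Ia = 0.2·(1000/63) = 200/63 in ≈ 3.175 in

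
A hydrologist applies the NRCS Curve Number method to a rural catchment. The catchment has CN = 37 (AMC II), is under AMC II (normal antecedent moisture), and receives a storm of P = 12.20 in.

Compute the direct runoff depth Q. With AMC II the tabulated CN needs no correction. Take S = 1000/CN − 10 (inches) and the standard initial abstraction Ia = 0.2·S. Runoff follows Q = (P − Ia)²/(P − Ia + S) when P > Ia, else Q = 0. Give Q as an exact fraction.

AMC II — tabulated CN = 37 applies directly.
Max retention: S = 1000/37 − 10 = 630/37 in (≈ 17.027 in)
Initial abstraction Ia = S/5 = (630/37)/5 = 126/37 ≈ 3.405 in
P − Ia = 12.200 − 3.405 = 1627/185 ≈ 8.795 in (> 0, runoff occurs)
Q: (1627/185)² ÷ (4777/185) = 2647129/883745 in (≈ 2.995 in)

Q = 2647129/883745 in ≈ 2.995 in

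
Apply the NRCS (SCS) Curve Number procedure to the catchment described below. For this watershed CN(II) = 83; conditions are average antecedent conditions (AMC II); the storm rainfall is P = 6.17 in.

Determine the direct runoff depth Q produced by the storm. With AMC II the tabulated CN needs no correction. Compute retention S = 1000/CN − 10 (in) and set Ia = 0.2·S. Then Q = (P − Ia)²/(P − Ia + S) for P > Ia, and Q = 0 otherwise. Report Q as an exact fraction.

Average conditions: CN = 83 (no AMC adjustment).
Max retention: S = 1000/83 − 10 = 170/83 in (≈ 2.048 in)
Ia = 0.2·(170/83) = 34/83 in ≈ 0.410 in
Excess rainfall: 6.170 − 0.410 = 5.760 in; P > Ia so Q > 0
Runoff Q = (P−Ia)²/(P−Ia+S) = (5.760)²/(5.760+2.048) = 2285891721/537931300 ≈ 4.249 in

Q = 2285891721/537931300 in ≈ 4.249 in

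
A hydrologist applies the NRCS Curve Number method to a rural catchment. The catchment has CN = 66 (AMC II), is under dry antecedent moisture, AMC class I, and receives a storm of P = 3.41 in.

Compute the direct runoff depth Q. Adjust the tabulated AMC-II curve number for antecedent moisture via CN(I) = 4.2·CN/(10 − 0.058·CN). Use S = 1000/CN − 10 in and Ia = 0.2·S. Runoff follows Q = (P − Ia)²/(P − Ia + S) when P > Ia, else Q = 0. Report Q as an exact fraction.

Adjust CN=66 to AMC I: 4.2·66/(10 − 0.058·66) → (1386/5) ÷ (1543/250) = 69300/1543 ≈ 44.913
S = 1000/(69300/1543) − 10 = 8500/693 in ≈ 12.266 in
Ia = 0.2·(8500/693) = 1700/693 in ≈ 2.453 in
Excess rainfall: 3.410 − 2.453 = 0.957 in; P > Ia so Q > 0
Runoff Q = (P−Ia)²/(P−Ia+S) = (0.957)²/(0.957+12.266) = 4397413969/63500490900 ≈ 0.069 in

Q = 4397413969/63500490900 in ≈ 0.069 in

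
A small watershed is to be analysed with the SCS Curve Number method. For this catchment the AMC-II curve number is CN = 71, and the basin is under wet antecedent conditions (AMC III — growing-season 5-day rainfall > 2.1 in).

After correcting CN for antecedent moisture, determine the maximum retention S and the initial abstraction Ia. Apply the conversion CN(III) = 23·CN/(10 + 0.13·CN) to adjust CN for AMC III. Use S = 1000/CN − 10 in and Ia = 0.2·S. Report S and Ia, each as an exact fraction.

Wet (AMC III): CN(III) = 23·71/(10 + 0.13·71) = 1633/(1923/100) = 163300/1923 ≈ 84.919
Max retention: S = 1000/(163300/1923) − 10 = 2900/1633 in (≈ 1.776 in)
Ia = 0.2·(2900/1633) = 580/1633 in ≈ 0.355 in

S = 2900/1633 in ≈ 1.776 in; Ia = 580/1633 in ≈ 0.355 in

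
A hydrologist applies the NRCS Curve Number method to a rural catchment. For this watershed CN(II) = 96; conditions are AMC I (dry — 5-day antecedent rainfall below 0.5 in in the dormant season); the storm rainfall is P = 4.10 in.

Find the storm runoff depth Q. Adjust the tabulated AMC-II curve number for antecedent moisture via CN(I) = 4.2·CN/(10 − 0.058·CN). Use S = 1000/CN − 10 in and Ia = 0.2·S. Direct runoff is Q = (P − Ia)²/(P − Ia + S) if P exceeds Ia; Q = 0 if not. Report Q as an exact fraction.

CN(I) from CN(II)=96: (4.2·96)/(10 − 0.058·96) = 25200/277 ≈ 90.975
Retention S: 1000/CN − 10 with CN=90.975 → S = 125/126 ≈ 0.992 in
Ia = 0.2·(125/126) = 25/126 in ≈ 0.198 in
P − Ia = 4.100 − 0.198 = 1229/315 ≈ 3.902 in (> 0, runoff occurs)
Runoff Q = (P−Ia)²/(P−Ia+S) = (3.902)²/(3.902+0.992) = 3020882/971145 ≈ 3.111 in

Q = 3020882/971145 in ≈ 3.111 in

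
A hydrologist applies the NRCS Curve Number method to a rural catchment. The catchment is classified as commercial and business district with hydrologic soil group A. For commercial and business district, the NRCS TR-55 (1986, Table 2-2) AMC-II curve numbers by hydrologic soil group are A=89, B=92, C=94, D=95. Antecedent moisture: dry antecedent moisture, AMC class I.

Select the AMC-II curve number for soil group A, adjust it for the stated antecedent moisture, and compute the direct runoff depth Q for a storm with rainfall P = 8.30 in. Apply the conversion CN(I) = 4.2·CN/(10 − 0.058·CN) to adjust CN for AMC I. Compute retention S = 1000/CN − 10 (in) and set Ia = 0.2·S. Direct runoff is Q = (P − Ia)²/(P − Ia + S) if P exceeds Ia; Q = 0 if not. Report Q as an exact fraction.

NRCS table: commercial and business district, soil group A → CN(II) = 89
Adjust CN=89 to AMC I: 4.2·89/(10 − 0.058·89) → (1869/5) ÷ (2419/500) = 186900/2419 ≈ 77.263
Retention S: 1000/CN − 10 with CN=77.263 → S = 5500/1869 ≈ 2.943 in
Ia = 0.2S: 0.2·2.943 = 0.589 in (exactly 1100/1869)
Excess rainfall: 8.300 − 0.589 = 7.711 in; P > Ia so Q > 0
Q: (144127/18690)² ÷ (199127/18690) = 20772592129/3721683630 in (≈ 5.582 in)

Q = 20772592129/3721683630 in ≈ 5.582 in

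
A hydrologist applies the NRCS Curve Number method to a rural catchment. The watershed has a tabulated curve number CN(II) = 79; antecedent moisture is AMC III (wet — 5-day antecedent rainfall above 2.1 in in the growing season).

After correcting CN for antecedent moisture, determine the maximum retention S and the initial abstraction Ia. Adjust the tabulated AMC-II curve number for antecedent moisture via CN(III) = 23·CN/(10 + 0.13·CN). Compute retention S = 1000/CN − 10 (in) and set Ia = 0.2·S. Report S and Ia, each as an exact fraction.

CN(III) from CN(II)=79: (23·79)/(10 + 0.13·79) = 181700/2027 ≈ 89.640
S = 1000/(181700/2027) − 10 = 2100/1817 in ≈ 1.156 in
Ia = 0.2·(2100/1817) = 420/1817 in ≈ 0.231 in

S = 2100/1817 in ≈ 1.156 in; Ia = 420/1817 in ≈ 0.231 in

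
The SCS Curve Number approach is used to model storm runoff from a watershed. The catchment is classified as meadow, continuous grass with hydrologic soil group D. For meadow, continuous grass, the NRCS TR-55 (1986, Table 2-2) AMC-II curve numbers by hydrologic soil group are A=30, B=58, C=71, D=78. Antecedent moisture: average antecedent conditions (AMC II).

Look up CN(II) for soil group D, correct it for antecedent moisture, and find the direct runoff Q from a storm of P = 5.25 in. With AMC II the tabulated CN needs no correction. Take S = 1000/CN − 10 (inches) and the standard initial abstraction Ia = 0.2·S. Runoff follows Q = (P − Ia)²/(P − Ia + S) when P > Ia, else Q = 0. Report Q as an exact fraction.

Q = 534361/182676 in ≈ 2.925 in

NRCS table: meadow, continuous grass, soil group D → CN(II) = 78
AMC II — tabulated CN = 78 applies directly.
Max retention: S = 1000/78 − 10 = 110/39 in (≈ 2.821 in)
Ia = 0.2·(110/39) = 22/39 in ≈ 0.564 in
Since P=5.250 > Ia=0.564: effective rainfall P−Ia = 731/156 in
Q = (731/156)²/((731/156) + 110/39) = (534361/24336)/(1171/156) = 534361/182676 in ≈ 2.925 in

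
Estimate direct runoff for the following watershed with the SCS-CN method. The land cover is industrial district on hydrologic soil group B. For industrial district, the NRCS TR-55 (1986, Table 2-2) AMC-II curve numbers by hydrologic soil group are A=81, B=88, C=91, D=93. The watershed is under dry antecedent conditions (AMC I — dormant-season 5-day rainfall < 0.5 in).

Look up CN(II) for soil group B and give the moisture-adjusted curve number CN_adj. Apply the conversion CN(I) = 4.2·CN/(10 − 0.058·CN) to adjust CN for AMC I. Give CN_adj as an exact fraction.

NRCS table: industrial district, soil group B → CN(II) = 88
Adjust CN=88 to AMC I: 4.2·88/(10 − 0.058·88) → (1848/5) ÷ (612/125) = 3850/51 ≈ 75.490

CN_adj = 3850/51 ≈ 75.490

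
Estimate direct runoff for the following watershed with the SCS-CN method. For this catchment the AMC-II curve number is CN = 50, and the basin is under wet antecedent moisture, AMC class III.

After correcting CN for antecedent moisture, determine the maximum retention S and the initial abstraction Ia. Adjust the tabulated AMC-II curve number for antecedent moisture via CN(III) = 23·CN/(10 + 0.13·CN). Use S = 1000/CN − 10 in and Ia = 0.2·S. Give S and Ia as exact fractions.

Wet (AMC III): CN(III) = 23·50/(10 + 0.13·50) = 1150/(33/2) = 2300/33 ≈ 69.697
Max retention: S = 1000/(2300/33) − 10 = 100/23 in (≈ 4.348 in)
Ia = 0.2·(100/23) = 20/23 in ≈ 0.870 in

S = 100/23 in ≈ 4.348 in; Ia = 20/23 in ≈ 0.870 in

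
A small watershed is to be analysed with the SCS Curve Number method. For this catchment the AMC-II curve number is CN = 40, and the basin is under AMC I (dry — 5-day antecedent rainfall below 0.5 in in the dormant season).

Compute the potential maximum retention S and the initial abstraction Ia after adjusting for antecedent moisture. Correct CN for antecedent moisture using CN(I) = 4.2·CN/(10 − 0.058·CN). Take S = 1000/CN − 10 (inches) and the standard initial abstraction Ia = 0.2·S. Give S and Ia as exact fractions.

Dry (AMC I): CN(I) = 4.2·40/(10 − 0.058·40) = 168/(192/25) = 175/8 ≈ 21.875
S = 1000/(175/8) − 10 = 250/7 in ≈ 35.714 in
Initial abstraction Ia = S/5 = (250/7)/5 = 50/7 ≈ 7.143 in

S = 250/7 in ≈ 35.714 in; Ia = 50/7 in ≈ 7.143 in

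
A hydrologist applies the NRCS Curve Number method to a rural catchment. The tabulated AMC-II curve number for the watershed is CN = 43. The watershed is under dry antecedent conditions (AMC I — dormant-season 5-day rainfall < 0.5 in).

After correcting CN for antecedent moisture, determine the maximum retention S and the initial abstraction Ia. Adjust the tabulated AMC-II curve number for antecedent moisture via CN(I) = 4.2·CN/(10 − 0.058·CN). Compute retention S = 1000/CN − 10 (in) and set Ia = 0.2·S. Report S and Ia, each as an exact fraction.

Dry (AMC I): CN(I) = 4.2·43/(10 − 0.058·43) = (903/5)/(3753/500) = 30100/1251 ≈ 24.061
Retention S: 1000/CN − 10 with CN=24.061 → S = 9500/301 ≈ 31.561 in
Ia = 0.2·(9500/301) = 1900/301 in ≈ 6.312 in

S = 9500/301 in ≈ 31.561 in; Ia = 1900/301 in ≈ 6.312 in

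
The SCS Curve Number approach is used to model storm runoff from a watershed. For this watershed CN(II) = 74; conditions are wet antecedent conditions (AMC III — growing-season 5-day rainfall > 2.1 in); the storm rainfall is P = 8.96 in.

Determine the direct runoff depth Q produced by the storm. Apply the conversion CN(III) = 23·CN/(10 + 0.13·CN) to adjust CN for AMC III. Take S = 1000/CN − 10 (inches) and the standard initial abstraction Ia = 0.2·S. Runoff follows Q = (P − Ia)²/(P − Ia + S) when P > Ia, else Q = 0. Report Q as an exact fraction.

Q = 2118852961/288042225 in ≈ 7.356 in

CN(III) from CN(II)=74: (23·74)/(10 + 0.13·74) = 85100/981 ≈ 86.748
Max retention: S = 1000/(85100/981) − 10 = 1300/851 in (≈ 1.528 in)
Ia = 0.2·(1300/851) = 260/851 in ≈ 0.306 in
P − Ia = 8.960 − 0.306 = 184124/21275 ≈ 8.654 in (> 0, runoff occurs)
Runoff Q = (P−Ia)²/(P−Ia+S) = (8.654)²/(8.654+1.528) = 2118852961/288042225 ≈ 7.356 in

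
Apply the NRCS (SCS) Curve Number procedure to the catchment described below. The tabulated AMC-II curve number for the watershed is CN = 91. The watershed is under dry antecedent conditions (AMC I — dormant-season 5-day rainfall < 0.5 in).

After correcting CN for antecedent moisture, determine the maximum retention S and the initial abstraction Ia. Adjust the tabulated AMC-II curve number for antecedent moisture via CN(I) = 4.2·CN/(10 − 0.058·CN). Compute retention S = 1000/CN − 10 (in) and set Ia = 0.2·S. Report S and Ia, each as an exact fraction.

CN(I) from CN(II)=91: (4.2·91)/(10 − 0.058·91) = 63700/787 ≈ 80.940
S = 1000/(63700/787) − 10 = 1500/637 in ≈ 2.355 in
Ia = 0.2·(1500/637) = 300/637 in ≈ 0.471 in

S = 1500/637 in ≈ 2.355 in; Ia = 300/637 in ≈ 0.471 in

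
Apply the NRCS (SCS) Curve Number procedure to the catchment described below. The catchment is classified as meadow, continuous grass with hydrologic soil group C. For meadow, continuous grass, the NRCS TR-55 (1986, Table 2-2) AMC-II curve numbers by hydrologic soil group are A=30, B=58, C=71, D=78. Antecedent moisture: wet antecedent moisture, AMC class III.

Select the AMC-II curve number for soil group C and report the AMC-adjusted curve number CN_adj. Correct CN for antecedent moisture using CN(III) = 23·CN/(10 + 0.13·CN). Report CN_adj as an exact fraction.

NRCS table: meadow, continuous grass, soil group C → CN(II) = 71
CN(III) from CN(II)=71: (23·71)/(10 + 0.13·71) = 163300/1923 ≈ 84.919

CN_adj = 163300/1923 ≈ 84.919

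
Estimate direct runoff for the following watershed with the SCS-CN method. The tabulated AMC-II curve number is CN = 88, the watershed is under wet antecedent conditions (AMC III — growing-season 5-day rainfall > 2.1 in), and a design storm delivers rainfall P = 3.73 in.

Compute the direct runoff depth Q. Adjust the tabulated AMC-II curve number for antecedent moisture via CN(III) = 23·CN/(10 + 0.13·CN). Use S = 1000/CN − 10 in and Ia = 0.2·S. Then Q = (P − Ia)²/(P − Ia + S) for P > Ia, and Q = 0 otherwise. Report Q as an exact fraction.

Adjust CN=88 to AMC III: 23·88/(10 + 0.13·88) → 2024 ÷ (536/25) = 6325/67 ≈ 94.403
Retention S: 1000/CN − 10 with CN=94.403 → S = 150/253 ≈ 0.593 in
Ia = 0.2·(150/253) = 30/253 in ≈ 0.119 in
P − Ia = 3.730 − 0.119 = 91369/25300 ≈ 3.611 in (> 0, runoff occurs)
Q: (91369/25300)² ÷ (106369/25300) = 8348294161/2691135700 in (≈ 3.102 in)

Q = 8348294161/2691135700 in ≈ 3.102 in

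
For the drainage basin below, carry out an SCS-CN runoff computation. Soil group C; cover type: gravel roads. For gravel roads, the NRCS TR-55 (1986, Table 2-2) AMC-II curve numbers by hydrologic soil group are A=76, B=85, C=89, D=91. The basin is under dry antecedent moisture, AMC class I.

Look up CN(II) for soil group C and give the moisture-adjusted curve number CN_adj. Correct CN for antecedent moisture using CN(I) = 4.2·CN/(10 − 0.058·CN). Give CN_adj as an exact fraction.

CN_adj = 186900/2419 ≈ 77.263

NRCS table: gravel roads, soil group C → CN(II) = 89
Dry (AMC I): CN(I) = 4.2·89/(10 − 0.058·89) = (1869/5)/(2419/500) = 186900/2419 ≈ 77.263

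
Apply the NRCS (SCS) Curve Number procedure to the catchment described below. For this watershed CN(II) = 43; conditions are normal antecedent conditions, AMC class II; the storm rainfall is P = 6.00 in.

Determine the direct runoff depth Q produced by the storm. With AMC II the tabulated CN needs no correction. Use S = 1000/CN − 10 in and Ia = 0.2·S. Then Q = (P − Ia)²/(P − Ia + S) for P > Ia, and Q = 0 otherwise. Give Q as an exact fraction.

Average conditions: CN = 43 (no AMC adjustment).
Retention S: 1000/CN − 10 with CN=43.000 → S = 570/43 ≈ 13.256 in
Ia = 0.2·(570/43) = 114/43 in ≈ 2.651 in
P − Ia = 6.000 − 2.651 = 144/43 ≈ 3.349 in (> 0, runoff occurs)
Runoff Q = (P−Ia)²/(P−Ia+S) = (3.349)²/(3.349+13.256) = 3456/5117 ≈ 0.675 in

Q = 3456/5117 in ≈ 0.675 in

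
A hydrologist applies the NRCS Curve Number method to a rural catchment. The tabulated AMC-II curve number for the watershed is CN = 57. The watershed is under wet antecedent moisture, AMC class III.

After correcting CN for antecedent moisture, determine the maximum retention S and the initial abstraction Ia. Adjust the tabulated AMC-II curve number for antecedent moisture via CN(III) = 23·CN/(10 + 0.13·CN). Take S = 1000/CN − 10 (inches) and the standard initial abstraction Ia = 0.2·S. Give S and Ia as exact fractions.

Adjust CN=57 to AMC III: 23·57/(10 + 0.13·57) → 1311 ÷ (1741/100) = 131100/1741 ≈ 75.302
Max retention: S = 1000/(131100/1741) − 10 = 4300/1311 in (≈ 3.280 in)
Initial abstraction Ia = S/5 = (4300/1311)/5 = 860/1311 ≈ 0.656 in

S = 4300/1311 in ≈ 3.280 in; Ia = 860/1311 in ≈ 0.656 in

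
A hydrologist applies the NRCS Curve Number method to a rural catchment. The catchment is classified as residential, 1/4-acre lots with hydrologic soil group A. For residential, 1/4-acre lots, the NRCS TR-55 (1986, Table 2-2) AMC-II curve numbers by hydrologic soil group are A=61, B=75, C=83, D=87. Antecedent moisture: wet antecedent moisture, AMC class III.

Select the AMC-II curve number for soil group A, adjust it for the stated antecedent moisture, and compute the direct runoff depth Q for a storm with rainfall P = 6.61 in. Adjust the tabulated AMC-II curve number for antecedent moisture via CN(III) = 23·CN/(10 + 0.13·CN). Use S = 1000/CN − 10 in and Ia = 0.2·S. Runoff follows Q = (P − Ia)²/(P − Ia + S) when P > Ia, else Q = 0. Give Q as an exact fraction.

NRCS table: residential, 1/4-acre lots, soil group A → CN(II) = 61
CN(III) from CN(II)=61: (23·61)/(10 + 0.13·61) = 140300/1793 ≈ 78.249
S = 1000/(140300/1793) − 10 = 3900/1403 in ≈ 2.780 in
Initial abstraction Ia = S/5 = (3900/1403)/5 = 780/1403 ≈ 0.556 in
Excess rainfall: 6.610 − 0.556 = 6.054 in; P > Ia so Q > 0
Q: (849383/140300)² ÷ (1239383/140300) = 721451480689/173885434900 in (≈ 4.149 in)

Q = 721451480689/173885434900 in ≈ 4.149 in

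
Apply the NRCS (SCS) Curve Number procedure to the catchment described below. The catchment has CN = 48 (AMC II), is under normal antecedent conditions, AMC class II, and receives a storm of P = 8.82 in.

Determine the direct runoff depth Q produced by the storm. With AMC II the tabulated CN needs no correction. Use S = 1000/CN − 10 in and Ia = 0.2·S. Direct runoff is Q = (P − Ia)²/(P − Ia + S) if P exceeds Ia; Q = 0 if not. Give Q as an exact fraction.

Q = 498002/196725 in ≈ 2.531 in

AMC II — tabulated CN = 48 applies directly.
Retention S: 1000/CN − 10 with CN=48.000 → S = 65/6 ≈ 10.833 in
Ia = 0.2S: 0.2·10.833 = 2.167 in (exactly 13/6)
P − Ia = 8.820 − 2.167 = 499/75 ≈ 6.653 in (> 0, runoff occurs)
Runoff Q = (P−Ia)²/(P−Ia+S) = (6.653)²/(6.653+10.833) = 498002/196725 ≈ 2.531 in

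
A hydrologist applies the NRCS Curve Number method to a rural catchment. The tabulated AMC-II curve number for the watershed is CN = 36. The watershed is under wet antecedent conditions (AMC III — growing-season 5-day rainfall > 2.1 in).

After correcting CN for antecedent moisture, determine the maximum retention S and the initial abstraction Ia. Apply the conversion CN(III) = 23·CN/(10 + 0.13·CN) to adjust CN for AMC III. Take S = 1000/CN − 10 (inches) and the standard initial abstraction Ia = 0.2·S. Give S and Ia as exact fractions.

Adjust CN=36 to AMC III: 23·36/(10 + 0.13·36) → 828 ÷ (367/25) = 20700/367 ≈ 56.403
Retention S: 1000/CN − 10 with CN=56.403 → S = 1600/207 ≈ 7.729 in
Ia = 0.2S: 0.2·7.729 = 1.546 in (exactly 320/207)

S = 1600/207 in ≈ 7.729 in; Ia = 320/207 in ≈ 1.546 in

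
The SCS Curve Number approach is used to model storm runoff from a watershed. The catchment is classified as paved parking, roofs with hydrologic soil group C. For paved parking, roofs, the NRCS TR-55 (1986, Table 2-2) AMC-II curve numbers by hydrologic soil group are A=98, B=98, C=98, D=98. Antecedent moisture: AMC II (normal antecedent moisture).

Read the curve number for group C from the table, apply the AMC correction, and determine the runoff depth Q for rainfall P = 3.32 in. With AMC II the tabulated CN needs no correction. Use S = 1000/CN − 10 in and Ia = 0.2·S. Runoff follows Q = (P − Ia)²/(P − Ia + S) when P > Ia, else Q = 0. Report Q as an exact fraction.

Q = 16136289/5227075 in ≈ 3.087 in

NRCS table: paved parking, roofs, soil group C → CN(II) = 98
AMC II — tabulated CN = 98 applies directly.
S = 1000/98 − 10 = 10/49 in ≈ 0.204 in
Initial abstraction Ia = S/5 = (10/49)/5 = 2/49 ≈ 0.041 in
P − Ia = 3.320 − 0.041 = 4017/1225 ≈ 3.279 in (> 0, runoff occurs)
Q = (4017/1225)²/((4017/1225) + 10/49) = (16136289/1500625)/(4267/1225) = 16136289/5227075 in ≈ 3.087 in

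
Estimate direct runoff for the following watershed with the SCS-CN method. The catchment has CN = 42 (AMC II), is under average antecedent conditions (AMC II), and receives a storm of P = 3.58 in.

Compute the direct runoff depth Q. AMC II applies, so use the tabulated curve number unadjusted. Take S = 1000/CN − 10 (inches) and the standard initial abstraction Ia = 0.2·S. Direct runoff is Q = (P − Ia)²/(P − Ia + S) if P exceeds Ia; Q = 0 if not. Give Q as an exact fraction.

Q = 737881/16126950 in ≈ 0.046 in

Average conditions: CN = 42 (no AMC adjustment).
Retention S: 1000/CN − 10 with CN=42.000 → S = 290/21 ≈ 13.810 in
Ia = 0.2S: 0.2·13.810 = 2.762 in (exactly 58/21)
Since P=3.580 > Ia=2.762: effective rainfall P−Ia = 859/1050 in
Q: (859/1050)² ÷ (15359/1050) = 737881/16126950 in (≈ 0.046 in)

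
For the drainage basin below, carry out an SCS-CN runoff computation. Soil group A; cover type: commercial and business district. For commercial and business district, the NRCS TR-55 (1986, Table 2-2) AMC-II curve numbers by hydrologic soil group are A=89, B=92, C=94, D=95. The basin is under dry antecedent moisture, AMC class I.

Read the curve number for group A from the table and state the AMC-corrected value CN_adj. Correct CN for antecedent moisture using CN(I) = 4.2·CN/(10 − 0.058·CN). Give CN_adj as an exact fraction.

NRCS table: commercial and business district, soil group A → CN(II) = 89
CN(I) from CN(II)=89: (4.2·89)/(10 − 0.058·89) = 186900/2419 ≈ 77.263

CN_adj = 186900/2419 ≈ 77.263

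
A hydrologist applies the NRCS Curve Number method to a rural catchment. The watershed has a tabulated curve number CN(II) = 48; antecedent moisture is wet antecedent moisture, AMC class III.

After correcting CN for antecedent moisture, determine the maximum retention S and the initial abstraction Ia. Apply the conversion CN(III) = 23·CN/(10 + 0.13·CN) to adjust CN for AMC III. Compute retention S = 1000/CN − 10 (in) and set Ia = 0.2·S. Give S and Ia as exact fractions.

CN(III) from CN(II)=48: (23·48)/(10 + 0.13·48) = 13800/203 ≈ 67.980
Max retention: S = 1000/(13800/203) − 10 = 325/69 in (≈ 4.710 in)
Initial abstraction Ia = S/5 = (325/69)/5 = 65/69 ≈ 0.942 in

S = 325/69 in ≈ 4.710 in; Ia = 65/69 in ≈ 0.942 in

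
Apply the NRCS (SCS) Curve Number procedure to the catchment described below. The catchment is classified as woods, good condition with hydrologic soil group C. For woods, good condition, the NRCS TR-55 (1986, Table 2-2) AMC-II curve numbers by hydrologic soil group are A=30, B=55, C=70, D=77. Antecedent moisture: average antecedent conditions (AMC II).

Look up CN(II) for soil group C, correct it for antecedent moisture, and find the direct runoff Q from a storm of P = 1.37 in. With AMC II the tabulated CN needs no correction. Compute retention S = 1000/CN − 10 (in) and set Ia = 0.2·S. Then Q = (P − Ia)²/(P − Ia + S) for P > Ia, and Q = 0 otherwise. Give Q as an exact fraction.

NRCS table: woods, good condition, soil group C → CN(II) = 70
AMC II — tabulated CN = 70 applies directly.
Max retention: S = 1000/70 − 10 = 30/7 in (≈ 4.286 in)
Ia = 0.2S: 0.2·4.286 = 0.857 in (exactly 6/7)
Excess rainfall: 1.370 − 0.857 = 0.513 in; P > Ia so Q > 0
Q = (359/700)²/((359/700) + 30/7) = (128881/490000)/(3359/700) = 128881/2351300 in ≈ 0.055 in

Q = 128881/2351300 in ≈ 0.055 in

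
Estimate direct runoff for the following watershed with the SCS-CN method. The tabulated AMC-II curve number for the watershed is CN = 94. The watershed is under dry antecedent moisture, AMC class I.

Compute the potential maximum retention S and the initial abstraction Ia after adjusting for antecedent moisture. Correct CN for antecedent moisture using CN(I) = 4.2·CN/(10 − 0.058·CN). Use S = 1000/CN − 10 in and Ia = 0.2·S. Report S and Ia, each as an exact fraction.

Dry (AMC I): CN(I) = 4.2·94/(10 − 0.058·94) = (1974/5)/(1137/250) = 32900/379 ≈ 86.807
Max retention: S = 1000/(32900/379) − 10 = 500/329 in (≈ 1.520 in)
Ia = 0.2·(500/329) = 100/329 in ≈ 0.304 in

S = 500/329 in ≈ 1.520 in; Ia = 100/329 in ≈ 0.304 in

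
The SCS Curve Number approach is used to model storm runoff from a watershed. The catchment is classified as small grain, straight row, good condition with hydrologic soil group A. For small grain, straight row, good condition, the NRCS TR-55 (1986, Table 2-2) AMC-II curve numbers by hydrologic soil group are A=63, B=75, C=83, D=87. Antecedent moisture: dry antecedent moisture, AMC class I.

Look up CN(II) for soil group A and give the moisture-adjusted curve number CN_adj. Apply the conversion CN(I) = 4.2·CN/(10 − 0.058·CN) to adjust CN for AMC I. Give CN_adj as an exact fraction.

NRCS table: small grain, straight row, good condition, soil group A → CN(II) = 63
Dry (AMC I): CN(I) = 4.2·63/(10 − 0.058·63) = (1323/5)/(3173/500) = 132300/3173 ≈ 41.696

CN_adj = 132300/3173 ≈ 41.696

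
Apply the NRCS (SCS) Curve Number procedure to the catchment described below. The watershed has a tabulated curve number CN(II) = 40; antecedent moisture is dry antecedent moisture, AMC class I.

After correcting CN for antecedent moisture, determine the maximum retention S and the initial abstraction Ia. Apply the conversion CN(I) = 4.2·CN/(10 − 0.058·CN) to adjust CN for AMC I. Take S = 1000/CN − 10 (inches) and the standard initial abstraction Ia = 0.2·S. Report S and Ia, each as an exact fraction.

S = 250/7 in ≈ 35.714 in; Ia = 50/7 in ≈ 7.143 in

Adjust CN=40 to AMC I: 4.2·40/(10 − 0.058·40) → 168 ÷ (192/25) = 175/8 ≈ 21.875
S = 1000/(175/8) − 10 = 250/7 in ≈ 35.714 in
Ia = 0.2·(250/7) = 50/7 in ≈ 7.143 in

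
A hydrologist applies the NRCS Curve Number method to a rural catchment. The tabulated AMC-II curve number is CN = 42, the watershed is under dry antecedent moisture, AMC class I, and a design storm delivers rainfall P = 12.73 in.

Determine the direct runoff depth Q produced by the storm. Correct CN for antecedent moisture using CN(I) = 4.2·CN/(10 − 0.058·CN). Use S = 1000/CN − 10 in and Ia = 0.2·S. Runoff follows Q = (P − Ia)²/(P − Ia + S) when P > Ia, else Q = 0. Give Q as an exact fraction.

Q = 73654160449/75913431300 in ≈ 0.970 in

Adjust CN=42 to AMC I: 4.2·42/(10 − 0.058·42) → (882/5) ÷ (1891/250) = 44100/1891 ≈ 23.321
S = 1000/(44100/1891) − 10 = 14500/441 in ≈ 32.880 in
Ia = 0.2·(14500/441) = 2900/441 in ≈ 6.576 in
P − Ia = 12.730 − 6.576 = 271393/44100 ≈ 6.154 in (> 0, runoff occurs)
Runoff Q = (P−Ia)²/(P−Ia+S) = (6.154)²/(6.154+32.880) = 73654160449/75913431300 ≈ 0.970 in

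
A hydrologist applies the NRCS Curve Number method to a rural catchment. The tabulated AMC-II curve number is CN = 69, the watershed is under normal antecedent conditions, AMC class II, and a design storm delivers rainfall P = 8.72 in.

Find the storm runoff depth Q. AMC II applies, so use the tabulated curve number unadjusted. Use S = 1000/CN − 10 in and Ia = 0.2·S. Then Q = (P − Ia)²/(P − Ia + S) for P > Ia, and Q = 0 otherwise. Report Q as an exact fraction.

Q = 91017032/18321225 in ≈ 4.968 in

Average conditions: CN = 69 (no AMC adjustment).
Max retention: S = 1000/69 − 10 = 310/69 in (≈ 4.493 in)
Ia = 0.2S: 0.2·4.493 = 0.899 in (exactly 62/69)
Since P=8.720 > Ia=0.899: effective rainfall P−Ia = 13492/1725 in
Q: (13492/1725)² ÷ (21242/1725) = 91017032/18321225 in (≈ 4.968 in)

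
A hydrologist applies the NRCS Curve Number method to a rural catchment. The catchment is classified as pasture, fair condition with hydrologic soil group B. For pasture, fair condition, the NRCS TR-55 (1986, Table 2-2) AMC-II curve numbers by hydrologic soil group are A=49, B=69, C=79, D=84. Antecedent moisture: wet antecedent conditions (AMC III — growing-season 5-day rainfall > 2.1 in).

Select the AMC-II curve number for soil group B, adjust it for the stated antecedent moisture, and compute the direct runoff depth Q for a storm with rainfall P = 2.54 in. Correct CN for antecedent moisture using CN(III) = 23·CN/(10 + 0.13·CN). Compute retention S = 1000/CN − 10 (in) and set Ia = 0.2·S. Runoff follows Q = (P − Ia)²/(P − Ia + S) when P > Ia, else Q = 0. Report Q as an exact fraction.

NRCS table: pasture, fair condition, soil group B → CN(II) = 69
Wet (AMC III): CN(III) = 23·69/(10 + 0.13·69) = 1587/(1897/100) = 158700/1897 ≈ 83.658
Retention S: 1000/CN − 10 with CN=83.658 → S = 3100/1587 ≈ 1.953 in
Ia = 0.2·(3100/1587) = 620/1587 in ≈ 0.391 in
Since P=2.540 > Ia=0.391: effective rainfall P−Ia = 170549/79350 in
Q = (170549/79350)²/((170549/79350) + 3100/1587) = (29086961401/6296422500)/(325549/79350) = 29086961401/25832313150 in ≈ 1.126 in

Q = 29086961401/25832313150 in ≈ 1.126 in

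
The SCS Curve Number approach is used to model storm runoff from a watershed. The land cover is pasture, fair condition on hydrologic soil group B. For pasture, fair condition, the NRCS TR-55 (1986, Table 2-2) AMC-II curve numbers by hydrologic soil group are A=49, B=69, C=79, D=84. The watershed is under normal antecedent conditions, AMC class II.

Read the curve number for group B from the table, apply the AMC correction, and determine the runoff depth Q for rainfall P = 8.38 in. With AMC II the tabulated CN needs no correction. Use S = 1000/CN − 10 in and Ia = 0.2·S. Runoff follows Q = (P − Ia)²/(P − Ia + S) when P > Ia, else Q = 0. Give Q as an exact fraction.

NRCS table: pasture, fair condition, soil group B → CN(II) = 69
Average conditions: CN = 69 (no AMC adjustment).
Retention S: 1000/CN − 10 with CN=69.000 → S = 310/69 ≈ 4.493 in
Initial abstraction Ia = S/5 = (310/69)/5 = 62/69 ≈ 0.899 in
Excess rainfall: 8.380 − 0.899 = 7.481 in; P > Ia so Q > 0
Q: (25811/3450)² ÷ (41311/3450) = 666207721/142522950 in (≈ 4.674 in)

Q = 666207721/142522950 in ≈ 4.674 in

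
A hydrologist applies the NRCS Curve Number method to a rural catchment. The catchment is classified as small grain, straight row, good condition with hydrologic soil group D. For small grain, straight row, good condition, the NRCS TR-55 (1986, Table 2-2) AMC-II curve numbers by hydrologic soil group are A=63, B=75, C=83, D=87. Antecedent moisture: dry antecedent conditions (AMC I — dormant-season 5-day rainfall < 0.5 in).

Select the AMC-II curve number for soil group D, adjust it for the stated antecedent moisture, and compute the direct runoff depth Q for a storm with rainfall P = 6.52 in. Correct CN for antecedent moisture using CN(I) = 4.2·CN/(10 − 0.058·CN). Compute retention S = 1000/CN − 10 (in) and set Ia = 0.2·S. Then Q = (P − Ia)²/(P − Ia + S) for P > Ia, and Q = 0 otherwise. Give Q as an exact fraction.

Q = 70384620601/19539810675 in ≈ 3.602 in

NRCS table: small grain, straight row, good condition, soil group D → CN(II) = 87
Dry (AMC I): CN(I) = 4.2·87/(10 − 0.058·87) = (1827/5)/(2477/500) = 182700/2477 ≈ 73.759
S = 1000/(182700/2477) − 10 = 6500/1827 in ≈ 3.558 in
Ia = 0.2·(6500/1827) = 1300/1827 in ≈ 0.712 in
Since P=6.520 > Ia=0.712: effective rainfall P−Ia = 265301/45675 in
Q = (265301/45675)²/((265301/45675) + 6500/1827) = (70384620601/2086205625)/(427801/45675) = 70384620601/19539810675 in ≈ 3.602 in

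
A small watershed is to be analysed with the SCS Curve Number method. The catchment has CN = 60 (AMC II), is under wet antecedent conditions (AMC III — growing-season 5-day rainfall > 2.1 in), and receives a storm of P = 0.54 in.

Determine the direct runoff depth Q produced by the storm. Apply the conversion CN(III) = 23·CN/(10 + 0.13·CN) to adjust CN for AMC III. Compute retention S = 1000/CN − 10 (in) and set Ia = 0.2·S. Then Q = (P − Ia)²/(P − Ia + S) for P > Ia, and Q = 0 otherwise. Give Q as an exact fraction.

Q = 0 in ≈ 0.000 in

CN(III) from CN(II)=60: (23·60)/(10 + 0.13·60) = 6900/89 ≈ 77.528
S = 1000/(6900/89) − 10 = 200/69 in ≈ 2.899 in
Initial abstraction Ia = S/5 = (200/69)/5 = 40/69 ≈ 0.580 in
P = 0.540 ≤ Ia = 0.580 in: entire storm abstracted, Q = 0.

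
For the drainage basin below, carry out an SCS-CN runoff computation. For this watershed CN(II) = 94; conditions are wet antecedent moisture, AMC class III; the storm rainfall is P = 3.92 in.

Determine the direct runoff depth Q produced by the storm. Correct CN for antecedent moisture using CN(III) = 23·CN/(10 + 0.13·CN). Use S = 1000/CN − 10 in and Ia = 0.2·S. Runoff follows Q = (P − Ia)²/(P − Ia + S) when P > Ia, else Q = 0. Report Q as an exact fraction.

Wet (AMC III): CN(III) = 23·94/(10 + 0.13·94) = 2162/(1111/50) = 108100/1111 ≈ 97.300
Retention S: 1000/CN − 10 with CN=97.300 → S = 300/1081 ≈ 0.278 in
Initial abstraction Ia = S/5 = (300/1081)/5 = 60/1081 ≈ 0.056 in
P − Ia = 3.920 − 0.056 = 104438/27025 ≈ 3.864 in (> 0, runoff occurs)
Q = (104438/27025)²/((104438/27025) + 300/1081) = (10907295844/730350625)/(111938/27025) = 5453647922/1512562225 in ≈ 3.606 in

Q = 5453647922/1512562225 in ≈ 3.606 in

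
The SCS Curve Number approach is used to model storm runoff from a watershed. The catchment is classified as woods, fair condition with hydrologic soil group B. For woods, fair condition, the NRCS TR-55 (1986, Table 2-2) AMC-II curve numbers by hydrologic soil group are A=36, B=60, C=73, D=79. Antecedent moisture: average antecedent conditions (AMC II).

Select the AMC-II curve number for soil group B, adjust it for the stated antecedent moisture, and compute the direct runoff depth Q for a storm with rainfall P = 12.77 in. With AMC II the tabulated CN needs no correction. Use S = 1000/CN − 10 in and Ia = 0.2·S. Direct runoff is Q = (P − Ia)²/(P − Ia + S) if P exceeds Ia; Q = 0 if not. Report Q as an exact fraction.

NRCS table: woods, fair condition, soil group B → CN(II) = 60
Average conditions: CN = 60 (no AMC adjustment).
S = 1000/60 − 10 = 20/3 in ≈ 6.667 in
Initial abstraction Ia = S/5 = (20/3)/5 = 4/3 ≈ 1.333 in
P − Ia = 12.770 − 1.333 = 3431/300 ≈ 11.437 in (> 0, runoff occurs)
Q: (3431/300)² ÷ (5431/300) = 11771761/1629300 in (≈ 7.225 in)

Q = 11771761/1629300 in ≈ 7.225 in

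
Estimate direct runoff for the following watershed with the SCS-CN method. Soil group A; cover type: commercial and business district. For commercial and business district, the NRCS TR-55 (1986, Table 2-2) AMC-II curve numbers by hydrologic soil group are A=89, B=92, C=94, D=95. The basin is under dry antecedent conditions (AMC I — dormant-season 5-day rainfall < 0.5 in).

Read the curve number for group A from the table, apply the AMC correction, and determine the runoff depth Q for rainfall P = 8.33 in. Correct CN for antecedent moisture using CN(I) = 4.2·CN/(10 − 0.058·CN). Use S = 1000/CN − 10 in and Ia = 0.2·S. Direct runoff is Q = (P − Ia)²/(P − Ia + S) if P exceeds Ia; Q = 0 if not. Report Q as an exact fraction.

NRCS table: commercial and business district, soil group A → CN(II) = 89
CN(I) from CN(II)=89: (4.2·89)/(10 − 0.058·89) = 186900/2419 ≈ 77.263
Retention S: 1000/CN − 10 with CN=77.263 → S = 5500/1869 ≈ 2.943 in
Initial abstraction Ia = S/5 = (5500/1869)/5 = 1100/1869 ≈ 0.589 in
Excess rainfall: 8.330 − 0.589 = 7.741 in; P > Ia so Q > 0
Q: (1446877/186900)² ÷ (1996877/186900) = 2093453053129/373216311300 in (≈ 5.609 in)

Q = 2093453053129/373216311300 in ≈ 5.609 in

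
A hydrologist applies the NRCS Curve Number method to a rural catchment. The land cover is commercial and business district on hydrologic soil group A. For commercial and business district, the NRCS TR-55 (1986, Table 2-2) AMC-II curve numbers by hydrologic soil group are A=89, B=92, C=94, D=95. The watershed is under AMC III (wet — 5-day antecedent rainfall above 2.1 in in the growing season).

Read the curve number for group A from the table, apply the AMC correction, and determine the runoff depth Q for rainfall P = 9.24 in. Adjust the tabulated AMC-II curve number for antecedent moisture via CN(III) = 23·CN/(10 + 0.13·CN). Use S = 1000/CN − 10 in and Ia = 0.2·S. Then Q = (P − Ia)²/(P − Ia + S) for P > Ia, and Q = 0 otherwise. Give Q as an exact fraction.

NRCS table: commercial and business district, soil group A → CN(II) = 89
Wet (AMC III): CN(III) = 23·89/(10 + 0.13·89) = 2047/(2157/100) = 204700/2157 ≈ 94.900
Max retention: S = 1000/(204700/2157) − 10 = 1100/2047 in (≈ 0.537 in)
Initial abstraction Ia = S/5 = (1100/2047)/5 = 220/2047 ≈ 0.107 in
Excess rainfall: 9.240 − 0.107 = 9.133 in; P > Ia so Q > 0
Runoff Q = (P−Ia)²/(P−Ia+S) = (9.133)²/(9.133+0.537) = 19856596859/2302209725 ≈ 8.625 in

Q = 19856596859/2302209725 in ≈ 8.625 in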